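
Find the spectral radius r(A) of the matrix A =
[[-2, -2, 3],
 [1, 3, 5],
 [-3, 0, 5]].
r(A) ≈ 5.4151

The eigenvalues of A are the roots of its characteristic polynomial. With M = A (coefficients from the trace, the sum of principal 2x2 minors, and det A):
  p(λ) = det(λ I - M) = λ^3 - 6λ^2 + 10λ - 37.
No integer candidate from the rational root theorem (±divisors of 37) is a root, so the roots are irrational. The cubic discriminant is Δ = -29371 < 0, so there is one real root and a complex-conjugate pair. p(5) = -12 and p(6) = 23 have opposite signs, so a root lies in (5, 6); Newton's method refines it to λ ≈ 5.4151. Dividing out (λ - (5.4151)) leaves approximately λ^2 - 0.5849λ + 6.8327. For λ^2 - 0.5849λ + 6.8327 the discriminant is -26.9889. It is negative, so the remaining roots are the complex-conjugate pair λ ≈ 0.2924 ± 2.5975i. Their product equals the constant term, so |λ|^2 ≈ 6.8327 and |λ| ≈ 2.614.
Thus the eigenvalues (to 4 decimals) are 5.4151 (modulus 5.4151); 0.2924 ± 2.5975i (modulus 2.614). The spectral radius is the largest modulus: r(A) ≈ 5.4151. (Cross-check: r(A) ≤ ||A||_2 ≈ 8.0581; equality holds whenever A is normal, though it can also hold for some non-normal A.)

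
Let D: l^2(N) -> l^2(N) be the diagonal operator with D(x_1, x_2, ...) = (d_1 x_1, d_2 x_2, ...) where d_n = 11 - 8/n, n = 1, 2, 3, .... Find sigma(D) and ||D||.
sigma(D) = {11 - 8/n : n ≥ 1} ∪ {11}; ||D|| = 11

A bounded diagonal operator on l^2 with diagonal entries d_n has spectrum equal to the closure of {d_n : n ≥ 1}: every d_n is an eigenvalue (with eigenvector e_n), so {d_n} ⊂ sigma(D); the spectrum is closed, so its closure is too; and for lambda not in the closure, (D - lambda I) has bounded inverse (the diagonal entries 1/(d_n - lambda) are bounded). For our sequence d_n = 11 - 8/n, n = 1, 2, 3, ...:
  - {d_n} = {11 - 8/n : n ≥ 1}; the only limit point is 11
  - closure = {11 - 8/n : n ≥ 1} ∪ {11}
For the norm: a diagonal operator has ||D|| = sup_n |d_n|. Here d_n = 11 - 8/n increases monotonically from d_1 = 3 toward 11, with all terms in [3, 11); so sup_n |d_n| = 11 (the supremum is the limit, not attained). So ||D|| = 11.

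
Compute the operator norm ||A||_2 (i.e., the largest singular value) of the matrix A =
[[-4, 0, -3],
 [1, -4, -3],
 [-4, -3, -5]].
||A||_2 ≈ 8.9415 (= sqrt(largest eigenvalue of A^T A))

||A||_2 = sigma_max(A) = sqrt(lambda_max(A^T A)). Form the symmetric matrix M = A^T A =
[[33, 8, 29],
 [8, 25, 27],
 [29, 27, 43]].
Its characteristic polynomial (trace, sum of principal 2x2 minors, determinant of M give the coefficients) is
  p(λ) = det(λ I - M) = λ^3 - 101λ^2 + 1685λ - 169.
No integer candidate from the rational root theorem (±divisors of 169) is a root, so the roots are irrational. The cubic discriminant is Δ = 9647005872 > 0, so there are three distinct real roots. p(0) = -169 and p(1) = 1416 have opposite signs, so a root lies in (0, 1); Newton's method refines it to λ ≈ 0.1009. p(20) = 1131 and p(21) = -64 have opposite signs, so a root lies in (20, 21); Newton's method refines it to λ ≈ 20.9481. p(79) = -4356 and p(80) = 231 have opposite signs, so a root lies in (79, 80); Newton's method refines it to λ ≈ 79.951. Check (Vieta): the three roots sum to 101, matching tr M = 101.
So the eigenvalues of A^T A are ≈ 0.1009, 20.9481, 79.951 (all ≥ 0, as they must be for A^T A). The largest is λ_max ≈ 79.951, hence ||A||_2 = sqrt(λ_max) ≈ 8.9415.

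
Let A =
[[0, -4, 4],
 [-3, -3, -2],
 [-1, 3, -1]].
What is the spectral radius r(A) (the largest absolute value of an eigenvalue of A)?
r(A) ≈ 5.3502

The eigenvalues of A are the roots of its characteristic polynomial. With M = A (coefficients from the trace, the sum of principal 2x2 minors, and det A):
  p(λ) = det(λ I - M) = λ^3 + 4λ^2 + λ + 44.
No integer candidate from the rational root theorem (±divisors of 44) is a root, so the roots are irrational. The cubic discriminant is Δ = -60356 < 0, so there is one real root and a complex-conjugate pair. p(-6) = -34 and p(-5) = 14 have opposite signs, so a root lies in (-6, -5); Newton's method refines it to λ ≈ -5.3502. Dividing out (λ - (-5.3502)) leaves approximately λ^2 - 1.3502λ + 8.224. For λ^2 - 1.3502λ + 8.224 the discriminant is -31.0728. It is negative, so the remaining roots are the complex-conjugate pair λ ≈ 0.6751 ± 2.7871i. Their product equals the constant term, so |λ|^2 ≈ 8.224 and |λ| ≈ 2.8677.
Thus the eigenvalues (to 4 decimals) are -5.3502 (modulus 5.3502); 0.6751 ± 2.7871i (modulus 2.8677). The spectral radius is the largest modulus: r(A) ≈ 5.3502. (Cross-check: r(A) ≤ ||A||_2 ≈ 6.4887; equality holds whenever A is normal, though it can also hold for some non-normal A.)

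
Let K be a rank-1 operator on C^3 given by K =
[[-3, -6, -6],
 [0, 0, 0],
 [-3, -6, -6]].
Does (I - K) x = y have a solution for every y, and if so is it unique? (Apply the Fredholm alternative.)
(I - K) is invertible (det(I - K) = 10 ≠ 0), so for every y in C^3 the equation (I - K) x = y has a unique solution.

K has rank 1, so it is an outer product K = u v^T: every row of K is a multiple of one row vector. Reading off the entries, u = (3, 0, 3) and v = (-1, -2, -2) (row i of K equals u_i·v^T). A rank-one matrix u v^T satisfies K u = u (v·u) and kills the (2)-dimensional subspace v^⊥, so its characteristic polynomial is lambda^2 (lambda - v·u) with v·u = tr K = -9. Hence the eigenvalues of I - K are 1 (multiplicity 2) and 1 - (-9) = 10, so det(I - K) = 10. (Direct check: I - K =
[[4, 6, 6],
 [0, 1, 0],
 [3, 6, 7]]
has determinant 10.) The finite-dimensional Fredholm alternative says: either (I - K) is invertible, or ker(I - K) ≠ {0} and then range(I - K) = ker((I - K)^*)^⊥, with dim ker(I - K) = dim ker((I - K)^*). Since det(I - K) ≠ 0, 1 is not an eigenvalue of K and ker(I - K) = {0}, so we are in the first case: for every y there is a unique x = (I - K)^(-1) y. Explicitly, by the Sherman–Morrison formula, (I - u v^T)^(-1) = I + u v^T/(1 - v·u), i.e. (I - K)^(-1) = I + K/(10).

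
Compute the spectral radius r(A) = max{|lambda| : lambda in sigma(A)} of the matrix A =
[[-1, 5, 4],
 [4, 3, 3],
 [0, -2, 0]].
r(A) ≈ 4.2006

The eigenvalues of A are the roots of its characteristic polynomial. With M = A (coefficients from the trace, the sum of principal 2x2 minors, and det A):
  p(λ) = det(λ I - M) = λ^3 - 2λ^2 - 17λ + 38.
No integer candidate from the rational root theorem (±divisors of 38) is a root, so the roots are irrational. The cubic discriminant is Δ = 6292 > 0, so there are three distinct real roots. p(-5) = -52 and p(-4) = 10 have opposite signs, so a root lies in (-5, -4); Newton's method refines it to λ ≈ -4.2006. p(2) = 4 and p(3) = -4 have opposite signs, so a root lies in (2, 3); Newton's method refines it to λ ≈ 2.3483. p(3) = -4 and p(4) = 2 have opposite signs, so a root lies in (3, 4); Newton's method refines it to λ ≈ 3.8523. Check (Vieta): the three roots sum to 2, matching tr M = 2.
Thus the eigenvalues (to 4 decimals) are -4.2006 (modulus 4.2006); 2.3483 (modulus 2.3483); 3.8523 (modulus 3.8523). The spectral radius is the largest modulus: r(A) ≈ 4.2006. (Cross-check: r(A) ≤ ||A||_2 ≈ 7.9733; equality holds whenever A is normal, though it can also hold for some non-normal A.)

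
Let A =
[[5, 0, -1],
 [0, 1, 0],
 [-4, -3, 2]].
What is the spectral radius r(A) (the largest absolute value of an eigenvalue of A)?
r(A) = 6

The eigenvalues of A are the roots of its characteristic polynomial. With M = A (coefficients from the trace, the sum of principal 2x2 minors, and det A):
  p(λ) = det(λ I - M) = λ^3 - 8λ^2 + 13λ - 6.
By the rational root theorem any rational root is an integer divisor of 6. Testing λ = 6: p(6) = 216 - 288 + 78 - 6 = 0, so λ = 6 is a root. Dividing out (λ - 6) leaves p(λ) = (λ - 6)(λ^2 - 2λ + 1). For λ^2 - 2λ + 1 the discriminant is 0. It is a perfect square (0^2), so the roots are rational: λ = (2 ± 0)/2 = 1, 1.
Thus the eigenvalues (to 4 decimals) are 1 (modulus 1); 6 (modulus 6). The spectral radius is the largest modulus: r(A) = 6. (Cross-check: r(A) ≤ ||A||_2 ≈ 7.0463; equality holds whenever A is normal, though it can also hold for some non-normal A.)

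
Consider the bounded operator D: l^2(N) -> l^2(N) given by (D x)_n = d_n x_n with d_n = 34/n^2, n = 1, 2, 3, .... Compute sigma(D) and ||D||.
sigma(D) = {34/n^2 : n ≥ 1} ∪ {0}; ||D|| = 34

A bounded diagonal operator on l^2 with diagonal entries d_n has spectrum equal to the closure of {d_n : n ≥ 1}: every d_n is an eigenvalue (with eigenvector e_n), so {d_n} ⊂ sigma(D); the spectrum is closed, so its closure is too; and for lambda not in the closure, (D - lambda I) has bounded inverse (the diagonal entries 1/(d_n - lambda) are bounded). For our sequence d_n = 34/n^2, n = 1, 2, 3, ...:
  - {d_n} = {34/n^2 : n ≥ 1}; the only limit point is 0
  - closure = {34/n^2 : n ≥ 1} ∪ {0}
For the norm: a diagonal operator has ||D|| = sup_n |d_n|. Here d_n = 34/n^2 is positive and decreasing, so sup_n |d_n| = d_1 = 34. So ||D|| = 34.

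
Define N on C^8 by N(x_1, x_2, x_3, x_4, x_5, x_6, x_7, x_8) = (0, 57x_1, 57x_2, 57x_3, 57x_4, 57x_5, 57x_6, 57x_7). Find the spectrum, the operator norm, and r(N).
sigma(N) = {0}; ||N|| = 57; r(N) = 0. (N is nilpotent with N^8 = 0.)

On C^8, N is a strictly lower-triangular matrix with 57 on the subdiagonal and zeros elsewhere, so its characteristic polynomial is lambda^8 and every eigenvalue is 0: sigma(N) = {0}. For the operator norm, N e_i = 57e_{i+1} for i = 1, ..., 7 and N e_8 = 0, so the singular values of N are 57 (with multiplicity 7) and 0; hence ||N|| = 57. The spectral radius r(N) = max|lambda| = 0. Note ||N|| > r(N) — characteristic of non-normal nilpotent operators. Indeed N^8 = 0.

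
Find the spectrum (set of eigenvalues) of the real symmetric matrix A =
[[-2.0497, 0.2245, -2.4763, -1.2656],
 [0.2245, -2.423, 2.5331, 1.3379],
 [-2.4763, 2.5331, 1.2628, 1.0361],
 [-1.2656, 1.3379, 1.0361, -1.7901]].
sigma(A) ≈ {-5, -2, 4} (-2 with multiplicity 2)

A is real symmetric, so its spectrum consists of real eigenvalues. Expanding the characteristic polynomial of the displayed matrix gives
  det(λ I - A) = p(λ) = λ^4 + (5)λ^3 + (-12)λ^2 + (-76)λ + (-80.0014).
Solving p(λ) = 0 yields eigenvalues ≈ -5, -2, -2, 4. (A is shown rounded to 4 decimals, so these recover the underlying integer eigenvalues to within that precision.)
Verification: the trace of A = -5 equals the sum of eigenvalues -5, and det(A) ≈ -80.0014 matches the eigenvalue product -80.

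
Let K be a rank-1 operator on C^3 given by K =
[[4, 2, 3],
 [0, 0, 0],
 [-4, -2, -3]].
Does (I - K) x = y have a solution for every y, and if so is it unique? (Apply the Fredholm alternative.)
(I - K) is singular (det(I - K) = 0, i.e. 1 ∈ sigma(K)). (I - K) x = y is solvable iff y ⊥ ker((I - K)^*) = span{(4, 2, 3)}, i.e. iff 4y_1 + 2y_2 + 3y_3 = 0. When solvable, the solutions are x = y + c·(1, 0, -1), c arbitrary (ker(I - K) = span{(1, 0, -1)}, dimension 1).

K has rank 1, so it is an outer product K = u v^T: every row of K is a multiple of one row vector. Reading off the entries, u = (1, 0, -1) and v = (4, 2, 3) (row i of K equals u_i·v^T). A rank-one matrix u v^T satisfies K u = u (v·u) and kills the (2)-dimensional subspace v^⊥, so its characteristic polynomial is lambda^2 (lambda - v·u) with v·u = tr K = 1. Hence the eigenvalues of I - K are 1 (multiplicity 2) and 1 - (1) = 0, so det(I - K) = 0. (Direct check: I - K =
[[-3, -2, -3],
 [0, 1, 0],
 [4, 2, 4]]
has determinant 0.) So 1 is an eigenvalue of K and (I - K) is not invertible. The finite-dimensional Fredholm alternative says: either (I - K) is invertible, or ker(I - K) ≠ {0} and then range(I - K) = ker((I - K)^*)^⊥, with dim ker(I - K) = dim ker((I - K)^*). We are in the second case, so we need both kernels. Kernel of I - K: (I - K) u = u - u (v·u) = u - u = 0, so ker(I - K) = span{u} = span{(1, 0, -1)} (it is exactly 1-dimensional because rank(I - K) = 2). Kernel of the adjoint: K is real, so (I - K)^* = I - K^T = I - v u^T, and (I - v u^T) v = v - v (u·v) = 0; hence ker((I - K)^*) = span{v} = span{(4, 2, 3)}. Therefore (I - K) x = y is solvable iff <y, v> = 0, i.e. iff 4y_1 + 2y_2 + 3y_3 = 0. When this holds, K y = u (v·y) = 0, so (I - K) y = y and x = y is a particular solution; the full solution set is the line x = y + c·u = y + c·(1, 0, -1), c ∈ C.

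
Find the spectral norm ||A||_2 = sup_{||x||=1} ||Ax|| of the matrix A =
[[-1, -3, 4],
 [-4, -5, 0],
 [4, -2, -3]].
||A||_2 ≈ 7.6079 (= sqrt(largest eigenvalue of A^T A))

||A||_2 = sigma_max(A) = sqrt(lambda_max(A^T A)). Form the symmetric matrix M = A^T A =
[[33, 15, -16],
 [15, 38, -6],
 [-16, -6, 25]].
Its characteristic polynomial (trace, sum of principal 2x2 minors, determinant of M give the coefficients) is
  p(λ) = det(λ I - M) = λ^3 - 96λ^2 + 2512λ - 17689.
No integer candidate from the rational root theorem (±divisors of 17689) is a root, so the roots are irrational. The cubic discriminant is Δ = 484539413 > 0, so there are three distinct real roots. p(11) = -342 and p(12) = 359 have opposite signs, so a root lies in (11, 12); Newton's method refines it to λ ≈ 11.466. p(26) = 303 and p(27) = -166 have opposite signs, so a root lies in (26, 27); Newton's method refines it to λ ≈ 26.6539. p(57) = -1216 and p(58) = 175 have opposite signs, so a root lies in (57, 58); Newton's method refines it to λ ≈ 57.88. Check (Vieta): the three roots sum to 96, matching tr M = 96.
So the eigenvalues of A^T A are ≈ 11.466, 26.6539, 57.88 (all ≥ 0, as they must be for A^T A). The largest is λ_max ≈ 57.88, hence ||A||_2 = sqrt(λ_max) ≈ 7.6079.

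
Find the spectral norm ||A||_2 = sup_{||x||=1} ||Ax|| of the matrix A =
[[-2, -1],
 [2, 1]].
||A||_2 = sqrt(10) ≈ 3.1623 (= sqrt(largest eigenvalue of A^T A))

||A||_2 = sigma_max(A) = sqrt(lambda_max(A^T A)). Form the symmetric matrix M = A^T A =
[[8, 4],
 [4, 2]].
Its characteristic polynomial (trace, determinant of M give the coefficients) is
  p(λ) = det(λ I - M) = λ^2 - 10λ.
For λ^2 - 10λ the discriminant is 100. It is a perfect square (10^2), so the roots are rational: λ = (10 ± 10)/2 = 10, 0.
So the eigenvalues of A^T A are ≈ 0, 10 (all ≥ 0, as they must be for A^T A). The largest is λ_max = 10, hence ||A||_2 = sqrt(λ_max) = sqrt(10) ≈ 3.1623.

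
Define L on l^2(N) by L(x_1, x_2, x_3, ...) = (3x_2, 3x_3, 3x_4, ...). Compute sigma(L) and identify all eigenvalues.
sigma(L) = closed disk {z in C : |z| ≤ 3}; sigma_p(L) = open disk {z in C : |z| < 3}

Note L = 3·V where V is the unit left shift (V x)_k = x_{k+1}; so sigma(L) = 3·sigma(V) and ||L|| = 3||V||. ||L x||^2 = 9sum_{k≥2} |x_k|^2 ≤ 9||x||^2, with equality on {x : x_1 = 0}, so ||L|| = 3. For any lambda with |lambda| < 3, set r = lambda/3 (|r| < 1); the vector x = (1, r, r^2, ...) is in l^2 and satisfies L x = 3(r, r^2, ...) = lambda x, so lambda is an eigenvalue. On the boundary |lambda| = 3 the geometric series diverges, so no l^2 eigenvector exists, but these lambda lie in the approximate point spectrum. Hence sigma(L) is the closed disk of radius 3 and sigma_p(L) is the open disk.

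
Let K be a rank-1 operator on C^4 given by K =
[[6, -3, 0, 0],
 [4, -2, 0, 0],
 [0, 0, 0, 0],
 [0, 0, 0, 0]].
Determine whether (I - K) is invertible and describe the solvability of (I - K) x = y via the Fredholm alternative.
(I - K) is invertible (det(I - K) = -3 ≠ 0), so for every y in C^4 the equation (I - K) x = y has a unique solution.

K has rank 1, so it is an outer product K = u v^T: every row of K is a multiple of one row vector. Reading off the entries, u = (3, 2, 0, 0) and v = (2, -1, 0, 0) (row i of K equals u_i·v^T). A rank-one matrix u v^T satisfies K u = u (v·u) and kills the (3)-dimensional subspace v^⊥, so its characteristic polynomial is lambda^3 (lambda - v·u) with v·u = tr K = 4. Hence the eigenvalues of I - K are 1 (multiplicity 3) and 1 - (4) = -3, so det(I - K) = -3. (Direct check: I - K =
[[-5, 3, 0, 0],
 [-4, 3, 0, 0],
 [0, 0, 1, 0],
 [0, 0, 0, 1]]
has determinant -3.) The finite-dimensional Fredholm alternative says: either (I - K) is invertible, or ker(I - K) ≠ {0} and then range(I - K) = ker((I - K)^*)^⊥, with dim ker(I - K) = dim ker((I - K)^*). Since det(I - K) ≠ 0, 1 is not an eigenvalue of K and ker(I - K) = {0}, so we are in the first case: for every y there is a unique x = (I - K)^(-1) y. Explicitly, by the Sherman–Morrison formula, (I - u v^T)^(-1) = I + u v^T/(1 - v·u), i.e. (I - K)^(-1) = I + K/(-3).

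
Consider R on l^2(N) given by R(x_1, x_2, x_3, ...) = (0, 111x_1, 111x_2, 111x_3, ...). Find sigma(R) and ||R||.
sigma(R) = closed disk {z in C : |z| ≤ 111}; ||R|| = 111

Note R = 111·U where U is the unit right shift (U x)_k = x_{k-1} (with x_0 := 0); so ||R|| = 111||U|| and sigma(R) = 111·sigma(U). ||R x||^2 = sum_{k≥1} |111x_k|^2 = 12321||x||^2, so ||R|| = 111 and sigma(R) ⊂ {|z| ≤ 111}. For any |lambda| < 111, the equation (R - lambda I) x = 0 forces x_1 = 0, then 111x_k = lambda x_{k+1} ⇒ x = 0, so R has no eigenvalues. But (R - lambda I) is not surjective for |lambda| < 111: solving (R - lambda I) x = e_1 would require x_n proportional to (lambda/111)^(-n), which is not in l^2. So every |lambda| < 111 lies in the residual spectrum. The boundary |lambda| = 111 is in the approximate point spectrum (the spectrum is closed). Hence sigma(R) is the closed disk of radius 111.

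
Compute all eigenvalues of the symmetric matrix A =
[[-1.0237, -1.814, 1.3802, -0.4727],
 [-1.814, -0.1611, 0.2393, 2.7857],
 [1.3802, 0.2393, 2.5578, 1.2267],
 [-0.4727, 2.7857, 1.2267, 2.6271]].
sigma(A) ≈ {-3, -1, 3, 5}

A is real symmetric, so its spectrum consists of real eigenvalues. Expanding the characteristic polynomial of the displayed matrix gives
  det(λ I - A) = p(λ) = λ^4 + (-4)λ^3 + (-14)λ^2 + (36)λ + (45).
Solving p(λ) = 0 yields eigenvalues ≈ -3, -1, 3, 5. (A is shown rounded to 4 decimals, so these recover the underlying integer eigenvalues to within that precision.)
Verification: the trace of A = 4 equals the sum of eigenvalues 4, and det(A) ≈ 45.0001 matches the eigenvalue product 45.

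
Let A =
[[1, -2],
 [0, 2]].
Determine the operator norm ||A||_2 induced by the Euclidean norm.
||A||_2 = sqrt((9 + sqrt(65))/2) ≈ 2.9208 (= sqrt(largest eigenvalue of A^T A))

||A||_2 = sigma_max(A) = sqrt(lambda_max(A^T A)). Form the symmetric matrix M = A^T A =
[[1, -2],
 [-2, 8]].
Its characteristic polynomial (trace, determinant of M give the coefficients) is
  p(λ) = det(λ I - M) = λ^2 - 9λ + 4.
For λ^2 - 9λ + 4 the discriminant is 65. It is nonnegative but not a perfect square, so the roots are real and irrational: λ = (9 ± sqrt(65))/2 ≈ 8.5311, 0.4689.
So the eigenvalues of A^T A are ≈ 0.4689, 8.5311 (all ≥ 0, as they must be for A^T A). The largest is λ_max = (9 + sqrt(65))/2 ≈ 8.5311, hence ||A||_2 = sqrt(λ_max) = sqrt((9 + sqrt(65))/2) ≈ 2.9208.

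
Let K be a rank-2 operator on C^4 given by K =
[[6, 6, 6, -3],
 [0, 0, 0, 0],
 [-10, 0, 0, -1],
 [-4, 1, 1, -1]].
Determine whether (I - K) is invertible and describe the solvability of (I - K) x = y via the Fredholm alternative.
(I - K) is invertible (det(I - K) = 39 ≠ 0), so for every y in C^4 the equation (I - K) x = y has a unique solution.

K has rank 2 and factors as K = U V^T = u1 v1^T + u2 v2^T with u1 = (0, 0, -2, -1), v1 = (2, -3, -3, 2), u2 = (-3, 0, 3, 1), v2 = (-2, -2, -2, 1) (multiplying out reproduces the displayed K). The nonzero eigenvalues of U V^T coincide with those of the 2 x 2 matrix G = V^T U = [[v1·u1, v1·u2], [v2·u1, v2·u2]] = [[4, -13], [3, 1]], and by the Sylvester determinant identity det(I_4 - U V^T) = det(I_2 - V^T U) = det([[-3, 13], [-3, 0]]) = (-3)(0) - (13)(-3) = 39. (Direct check: I - K =
[[-5, -6, -6, 3],
 [0, 1, 0, 0],
 [10, 0, 1, 1],
 [4, -1, -1, 2]]
has determinant 39.) The finite-dimensional Fredholm alternative says: either (I - K) is invertible, or ker(I - K) ≠ {0} and then range(I - K) = ker((I - K)^*)^⊥, with dim ker(I - K) = dim ker((I - K)^*). Since det(I - K) ≠ 0, 1 is not an eigenvalue of K and ker(I - K) = {0}, so we are in the first case: for every y there is a unique x = (I - K)^(-1) y. (Explicitly, by the Woodbury identity, (I - U V^T)^(-1) = I + U (I_2 - G)^(-1) V^T.)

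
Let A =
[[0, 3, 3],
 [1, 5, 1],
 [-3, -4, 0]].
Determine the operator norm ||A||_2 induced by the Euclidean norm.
||A||_2 ≈ 7.7403 (= sqrt(largest eigenvalue of A^T A))

||A||_2 = sigma_max(A) = sqrt(lambda_max(A^T A)). Form the symmetric matrix M = A^T A =
[[10, 17, 1],
 [17, 50, 14],
 [1, 14, 10]].
Its characteristic polynomial (trace, sum of principal 2x2 minors, determinant of M give the coefficients) is
  p(λ) = det(λ I - M) = λ^3 - 70λ^2 + 614λ - 576.
No integer candidate from the rational root theorem (±divisors of 576) is a root, so the roots are irrational. The cubic discriminant is Δ = 567764912 > 0, so there are three distinct real roots. p(1) = -31 and p(2) = 380 have opposite signs, so a root lies in (1, 2); Newton's method refines it to λ ≈ 1.0656. p(9) = 9 and p(10) = -436 have opposite signs, so a root lies in (9, 10); Newton's method refines it to λ ≈ 9.0223. p(59) = -2641 and p(60) = 264 have opposite signs, so a root lies in (59, 60); Newton's method refines it to λ ≈ 59.9121. Check (Vieta): the three roots sum to 70, matching tr M = 70.
So the eigenvalues of A^T A are ≈ 1.0656, 9.0223, 59.9121 (all ≥ 0, as they must be for A^T A). The largest is λ_max ≈ 59.9121, hence ||A||_2 = sqrt(λ_max) ≈ 7.7403.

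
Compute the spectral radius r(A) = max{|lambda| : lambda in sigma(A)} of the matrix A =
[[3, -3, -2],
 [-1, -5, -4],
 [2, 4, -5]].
r(A) ≈ 6.762

The eigenvalues of A are the roots of its characteristic polynomial. With M = A (coefficients from the trace, the sum of principal 2x2 minors, and det A):
  p(λ) = det(λ I - M) = λ^3 + 7λ^2 + 12λ - 150.
No integer candidate from the rational root theorem (±divisors of 150) is a root, so the roots are irrational. The cubic discriminant is Δ = -628356 < 0, so there is one real root and a complex-conjugate pair. p(3) = -24 and p(4) = 74 have opposite signs, so a root lies in (3, 4); Newton's method refines it to λ ≈ 3.2805. Dividing out (λ - (3.2805)) leaves approximately λ^2 + 10.2805λ + 45.725. For λ^2 + 10.2805λ + 45.725 the discriminant is -77.2115. It is negative, so the remaining roots are the complex-conjugate pair λ ≈ -5.1402 ± 4.3935i. Their product equals the constant term, so |λ|^2 ≈ 45.725 and |λ| ≈ 6.762.
Thus the eigenvalues (to 4 decimals) are 3.2805 (modulus 3.2805); -5.1402 ± 4.3935i (modulus 6.762). The spectral radius is the largest modulus: r(A) ≈ 6.762. (Cross-check: r(A) ≤ ||A||_2 ≈ 7.3742; equality holds whenever A is normal, though it can also hold for some non-normal A.)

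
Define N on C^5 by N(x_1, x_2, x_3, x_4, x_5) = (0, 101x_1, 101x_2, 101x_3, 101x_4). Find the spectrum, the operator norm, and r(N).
sigma(N) = {0}; ||N|| = 101; r(N) = 0. (N is nilpotent with N^5 = 0.)

On C^5, N is a strictly lower-triangular matrix with 101 on the subdiagonal and zeros elsewhere, so its characteristic polynomial is lambda^5 and every eigenvalue is 0: sigma(N) = {0}. For the operator norm, N e_i = 101e_{i+1} for i = 1, ..., 4 and N e_5 = 0, so the singular values of N are 101 (with multiplicity 4) and 0; hence ||N|| = 101. The spectral radius r(N) = max|lambda| = 0. Note ||N|| > r(N) — characteristic of non-normal nilpotent operators. Indeed N^5 = 0.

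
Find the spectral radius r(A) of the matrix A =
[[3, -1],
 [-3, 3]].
r(A) = (6 + sqrt(12))/2 ≈ 4.7321

The eigenvalues of A are the roots of its characteristic polynomial. With M = A (coefficients from the trace and determinant):
  p(λ) = det(λ I - M) = λ^2 - 6λ + 6.
For λ^2 - 6λ + 6 the discriminant is 12. It is nonnegative but not a perfect square, so the roots are real and irrational: λ = (6 ± sqrt(12))/2 ≈ 4.7321, 1.2679.
Thus the eigenvalues (to 4 decimals) are 4.7321 (modulus 4.7321); 1.2679 (modulus 1.2679). The spectral radius is the largest modulus: r(A) = (6 + sqrt(12))/2 ≈ 4.7321. (Cross-check: r(A) ≤ ||A||_2 ≈ 5.1623; equality holds whenever A is normal, though it can also hold for some non-normal A.)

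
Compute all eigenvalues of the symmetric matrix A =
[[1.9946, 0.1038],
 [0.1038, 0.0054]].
sigma(A) ≈ {0, 2}

A is real symmetric, so its spectrum consists of real eigenvalues. Expanding the characteristic polynomial of the displayed matrix gives
  det(λ I - A) = p(λ) = λ^2 + (-2)λ + (0).
Solving p(λ) = 0 yields eigenvalues ≈ 0, 2. (A is shown rounded to 4 decimals, so these recover the underlying integer eigenvalues to within that precision.)
Verification: the trace of A = 2 equals the sum of eigenvalues 2, and det(A) ≈ -0.0000 matches the eigenvalue product 0.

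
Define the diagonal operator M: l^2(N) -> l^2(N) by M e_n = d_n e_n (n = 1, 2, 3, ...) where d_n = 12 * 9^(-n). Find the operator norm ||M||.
||M|| = 4/3 (attained at n = 1)

For M diagonal, ||M|| = sup_n |d_n|. The sequence d_n = 12 * 9^(-n) is positive and strictly decreasing (ratio 9^(-1) < 1), so the supremum is d_1 = 12/9 = 4/3. Hence ||M|| = 4/3.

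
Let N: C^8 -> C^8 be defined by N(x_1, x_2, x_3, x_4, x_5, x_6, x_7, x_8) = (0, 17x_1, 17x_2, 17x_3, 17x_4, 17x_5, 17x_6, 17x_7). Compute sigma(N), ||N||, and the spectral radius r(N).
sigma(N) = {0}; ||N|| = 17; r(N) = 0. (N is nilpotent with N^8 = 0.)

On C^8, N is a strictly lower-triangular matrix with 17 on the subdiagonal and zeros elsewhere, so its characteristic polynomial is lambda^8 and every eigenvalue is 0: sigma(N) = {0}. For the operator norm, N e_i = 17e_{i+1} for i = 1, ..., 7 and N e_8 = 0, so the singular values of N are 17 (with multiplicity 7) and 0; hence ||N|| = 17. The spectral radius r(N) = max|lambda| = 0. Note ||N|| > r(N) — characteristic of non-normal nilpotent operators. Indeed N^8 = 0.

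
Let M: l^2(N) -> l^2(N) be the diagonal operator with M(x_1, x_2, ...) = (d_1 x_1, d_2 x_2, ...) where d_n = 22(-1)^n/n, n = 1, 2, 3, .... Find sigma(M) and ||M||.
sigma(M) = {22(-1)^n/n : n ≥ 1} ∪ {0}; ||M|| = 22

A bounded diagonal operator on l^2 with diagonal entries d_n has spectrum equal to the closure of {d_n : n ≥ 1}: every d_n is an eigenvalue (with eigenvector e_n), so {d_n} ⊂ sigma(M); the spectrum is closed, so its closure is too; and for lambda not in the closure, (M - lambda I) has bounded inverse (the diagonal entries 1/(d_n - lambda) are bounded). For our sequence d_n = 22(-1)^n/n, n = 1, 2, 3, ...:
  - {d_n} = {22(-1)^n/n : n ≥ 1}; the only limit point is 0
  - closure = {22(-1)^n/n : n ≥ 1} ∪ {0}
For the norm: a diagonal operator has ||M|| = sup_n |d_n|. Here |d_n| = 22/n is decreasing, so sup_n |d_n| = |d_1| = 22. So ||M|| = 22.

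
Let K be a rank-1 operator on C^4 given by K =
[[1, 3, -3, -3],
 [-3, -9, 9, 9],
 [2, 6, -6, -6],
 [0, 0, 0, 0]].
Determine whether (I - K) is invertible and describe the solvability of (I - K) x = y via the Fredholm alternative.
(I - K) is invertible (det(I - K) = 15 ≠ 0), so for every y in C^4 the equation (I - K) x = y has a unique solution.

K has rank 1, so it is an outer product K = u v^T: every row of K is a multiple of one row vector. Reading off the entries, u = (1, -3, 2, 0) and v = (1, 3, -3, -3) (row i of K equals u_i·v^T). A rank-one matrix u v^T satisfies K u = u (v·u) and kills the (3)-dimensional subspace v^⊥, so its characteristic polynomial is lambda^3 (lambda - v·u) with v·u = tr K = -14. Hence the eigenvalues of I - K are 1 (multiplicity 3) and 1 - (-14) = 15, so det(I - K) = 15. (Direct check: I - K =
[[0, -3, 3, 3],
 [3, 10, -9, -9],
 [-2, -6, 7, 6],
 [0, 0, 0, 1]]
has determinant 15.) The finite-dimensional Fredholm alternative says: either (I - K) is invertible, or ker(I - K) ≠ {0} and then range(I - K) = ker((I - K)^*)^⊥, with dim ker(I - K) = dim ker((I - K)^*). Since det(I - K) ≠ 0, 1 is not an eigenvalue of K and ker(I - K) = {0}, so we are in the first case: for every y there is a unique x = (I - K)^(-1) y. Explicitly, by the Sherman–Morrison formula, (I - u v^T)^(-1) = I + u v^T/(1 - v·u), i.e. (I - K)^(-1) = I + K/(15).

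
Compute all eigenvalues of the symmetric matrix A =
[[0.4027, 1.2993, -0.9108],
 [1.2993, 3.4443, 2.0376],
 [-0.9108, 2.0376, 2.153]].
sigma(A) ≈ {-1, 2, 5}

A is real symmetric, so its spectrum consists of real eigenvalues. Expanding the characteristic polynomial of the displayed matrix gives
  det(λ I - A) = p(λ) = λ^3 + (-6)λ^2 + (3)λ + (10).
Solving p(λ) = 0 yields eigenvalues ≈ -1, 2, 5. (A is shown rounded to 4 decimals, so these recover the underlying integer eigenvalues to within that precision.)
Verification: the trace of A = 6 equals the sum of eigenvalues 6, and det(A) ≈ -10.0002 matches the eigenvalue product -10.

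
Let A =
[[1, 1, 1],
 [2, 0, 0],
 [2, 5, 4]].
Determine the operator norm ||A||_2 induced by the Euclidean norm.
||A||_2 ≈ 6.9381 (= sqrt(largest eigenvalue of A^T A))

||A||_2 = sigma_max(A) = sqrt(lambda_max(A^T A)). Form the symmetric matrix M = A^T A =
[[9, 11, 9],
 [11, 26, 21],
 [9, 21, 17]].
Its characteristic polynomial (trace, sum of principal 2x2 minors, determinant of M give the coefficients) is
  p(λ) = det(λ I - M) = λ^3 - 52λ^2 + 186λ - 4.
No integer candidate from the rational root theorem (±divisors of 4) is a root, so the roots are irrational. The cubic discriminant is Δ = 66254384 > 0, so there are three distinct real roots. p(0) = -4 and p(1) = 131 have opposite signs, so a root lies in (0, 1); Newton's method refines it to λ ≈ 0.0216. p(3) = 113 and p(4) = -28 have opposite signs, so a root lies in (3, 4); Newton's method refines it to λ ≈ 3.8405. p(48) = -292 and p(49) = 1907 have opposite signs, so a root lies in (48, 49); Newton's method refines it to λ ≈ 48.1378. Check (Vieta): the three roots sum to 52, matching tr M = 52.
So the eigenvalues of A^T A are ≈ 0.0216, 3.8405, 48.1378 (all ≥ 0, as they must be for A^T A). The largest is λ_max ≈ 48.1378, hence ||A||_2 = sqrt(λ_max) ≈ 6.9381.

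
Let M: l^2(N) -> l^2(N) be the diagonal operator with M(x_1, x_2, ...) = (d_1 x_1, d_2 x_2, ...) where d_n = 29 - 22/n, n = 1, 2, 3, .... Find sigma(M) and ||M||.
sigma(M) = {29 - 22/n : n ≥ 1} ∪ {29}; ||M|| = 29

A bounded diagonal operator on l^2 with diagonal entries d_n has spectrum equal to the closure of {d_n : n ≥ 1}: every d_n is an eigenvalue (with eigenvector e_n), so {d_n} ⊂ sigma(M); the spectrum is closed, so its closure is too; and for lambda not in the closure, (M - lambda I) has bounded inverse (the diagonal entries 1/(d_n - lambda) are bounded). For our sequence d_n = 29 - 22/n, n = 1, 2, 3, ...:
  - {d_n} = {29 - 22/n : n ≥ 1}; the only limit point is 29
  - closure = {29 - 22/n : n ≥ 1} ∪ {29}
For the norm: a diagonal operator has ||M|| = sup_n |d_n|. Here d_n = 29 - 22/n increases monotonically from d_1 = 7 toward 29, with all terms in [7, 29); so sup_n |d_n| = 29 (the supremum is the limit, not attained). So ||M|| = 29.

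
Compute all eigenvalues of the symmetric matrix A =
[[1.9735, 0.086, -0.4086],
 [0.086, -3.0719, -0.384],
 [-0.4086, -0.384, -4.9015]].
sigma(A) ≈ {-5, -3, 2}

A is real symmetric, so its spectrum consists of real eigenvalues. Expanding the characteristic polynomial of the displayed matrix gives
  det(λ I - A) = p(λ) = λ^3 + (6)λ^2 + (-1)λ + (-30).
Solving p(λ) = 0 yields eigenvalues ≈ -5, -3, 2. (A is shown rounded to 4 decimals, so these recover the underlying integer eigenvalues to within that precision.)
Verification: the trace of A = -6 equals the sum of eigenvalues -6, and det(A) ≈ 29.9999 matches the eigenvalue product 30.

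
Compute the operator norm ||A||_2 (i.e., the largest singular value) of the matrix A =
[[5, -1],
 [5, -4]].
||A||_2 = sqrt((67 + sqrt(3589))/2) ≈ 7.9658 (= sqrt(largest eigenvalue of A^T A))

||A||_2 = sigma_max(A) = sqrt(lambda_max(A^T A)). Form the symmetric matrix M = A^T A =
[[50, -25],
 [-25, 17]].
Its characteristic polynomial (trace, determinant of M give the coefficients) is
  p(λ) = det(λ I - M) = λ^2 - 67λ + 225.
For λ^2 - 67λ + 225 the discriminant is 3589. It is nonnegative but not a perfect square, so the roots are real and irrational: λ = (67 ± sqrt(3589))/2 ≈ 63.4541, 3.5459.
So the eigenvalues of A^T A are ≈ 3.5459, 63.4541 (all ≥ 0, as they must be for A^T A). The largest is λ_max = (67 + sqrt(3589))/2 ≈ 63.4541, hence ||A||_2 = sqrt(λ_max) = sqrt((67 + sqrt(3589))/2) ≈ 7.9658.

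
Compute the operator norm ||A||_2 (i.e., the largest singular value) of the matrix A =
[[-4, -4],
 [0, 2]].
||A||_2 = sqrt((36 + sqrt(1040))/2) ≈ 5.8416 (= sqrt(largest eigenvalue of A^T A))

||A||_2 = sigma_max(A) = sqrt(lambda_max(A^T A)). Form the symmetric matrix M = A^T A =
[[16, 16],
 [16, 20]].
Its characteristic polynomial (trace, determinant of M give the coefficients) is
  p(λ) = det(λ I - M) = λ^2 - 36λ + 64.
For λ^2 - 36λ + 64 the discriminant is 1040. It is nonnegative but not a perfect square, so the roots are real and irrational: λ = (36 ± sqrt(1040))/2 ≈ 34.1245, 1.8755.
So the eigenvalues of A^T A are ≈ 1.8755, 34.1245 (all ≥ 0, as they must be for A^T A). The largest is λ_max = (36 + sqrt(1040))/2 ≈ 34.1245, hence ||A||_2 = sqrt(λ_max) = sqrt((36 + sqrt(1040))/2) ≈ 5.8416.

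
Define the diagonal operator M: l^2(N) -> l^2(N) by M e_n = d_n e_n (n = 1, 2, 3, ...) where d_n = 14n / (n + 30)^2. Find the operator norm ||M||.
||M|| = 7/60 (attained at n = 30)

For M diagonal, ||M|| = sup_n |d_n|. Treat f(x) = 14x / (x + 30)^2 for real x > 0. By the quotient rule, f'(x) = 14(30 - x)/(x + 30)^3, which is positive for x < 30 and negative for x > 30. So f has a unique maximum at x = 30, and since 30 is a positive integer, the supremum over n ≥ 1 is attained at n = 30: d_30 = 14·30/(30 + 30)^2 = 14·30/3600 = 7/60. Hence ||M|| = 7/60.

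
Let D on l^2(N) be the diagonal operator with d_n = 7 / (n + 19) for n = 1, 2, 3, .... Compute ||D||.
||D|| = 7/20 (attained at n = 1)

For D diagonal, ||D|| = sup_n |d_n| = sup_n 7/(n + 19). This is positive and strictly decreasing in n, so the supremum is attained at n = 1: d_1 = 7/(1 + 19) = 7/20. Hence ||D|| = 7/20.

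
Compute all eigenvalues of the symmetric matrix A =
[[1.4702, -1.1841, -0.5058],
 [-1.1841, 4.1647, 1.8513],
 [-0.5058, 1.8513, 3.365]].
sigma(A) ≈ {1, 2, 6}

A is real symmetric, so its spectrum consists of real eigenvalues. Expanding the characteristic polynomial of the displayed matrix gives
  det(λ I - A) = p(λ) = λ^3 + (-9)λ^2 + (20)λ + (-11.9989).
Solving p(λ) = 0 yields eigenvalues ≈ 1, 2, 6. (A is shown rounded to 4 decimals, so these recover the underlying integer eigenvalues to within that precision.)
Verification: the trace of A = 9 equals the sum of eigenvalues 9, and det(A) ≈ 11.9989 matches the eigenvalue product 12.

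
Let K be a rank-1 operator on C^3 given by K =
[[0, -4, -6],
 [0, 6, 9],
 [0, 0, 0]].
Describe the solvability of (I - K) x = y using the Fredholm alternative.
(I - K) is invertible (det(I - K) = -5 ≠ 0), so for every y in C^3 the equation (I - K) x = y has a unique solution.

K has rank 1, so it is an outer product K = u v^T: every row of K is a multiple of one row vector. Reading off the entries, u = (-2, 3, 0) and v = (0, 2, 3) (row i of K equals u_i·v^T). A rank-one matrix u v^T satisfies K u = u (v·u) and kills the (2)-dimensional subspace v^⊥, so its characteristic polynomial is lambda^2 (lambda - v·u) with v·u = tr K = 6. Hence the eigenvalues of I - K are 1 (multiplicity 2) and 1 - (6) = -5, so det(I - K) = -5. (Direct check: I - K =
[[1, 4, 6],
 [0, -5, -9],
 [0, 0, 1]]
has determinant -5.) The finite-dimensional Fredholm alternative says: either (I - K) is invertible, or ker(I - K) ≠ {0} and then range(I - K) = ker((I - K)^*)^⊥, with dim ker(I - K) = dim ker((I - K)^*). Since det(I - K) ≠ 0, 1 is not an eigenvalue of K and ker(I - K) = {0}, so we are in the first case: for every y there is a unique x = (I - K)^(-1) y. Explicitly, by the Sherman–Morrison formula, (I - u v^T)^(-1) = I + u v^T/(1 - v·u), i.e. (I - K)^(-1) = I + K/(-5).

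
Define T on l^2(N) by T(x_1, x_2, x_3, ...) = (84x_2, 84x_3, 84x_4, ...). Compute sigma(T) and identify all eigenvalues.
sigma(T) = closed disk {z in C : |z| ≤ 84}; sigma_p(T) = open disk {z in C : |z| < 84}

Note T = 84·V where V is the unit left shift (V x)_k = x_{k+1}; so sigma(T) = 84·sigma(V) and ||T|| = 84||V||. ||T x||^2 = 7056sum_{k≥2} |x_k|^2 ≤ 7056||x||^2, with equality on {x : x_1 = 0}, so ||T|| = 84. For any lambda with |lambda| < 84, set r = lambda/84 (|r| < 1); the vector x = (1, r, r^2, ...) is in l^2 and satisfies T x = 84(r, r^2, ...) = lambda x, so lambda is an eigenvalue. On the boundary |lambda| = 84 the geometric series diverges, so no l^2 eigenvector exists, but these lambda lie in the approximate point spectrum. Hence sigma(T) is the closed disk of radius 84 and sigma_p(T) is the open disk.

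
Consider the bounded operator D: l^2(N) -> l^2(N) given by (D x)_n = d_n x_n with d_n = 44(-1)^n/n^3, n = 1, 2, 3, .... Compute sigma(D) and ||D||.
sigma(D) = {44(-1)^n/n^3 : n ≥ 1} ∪ {0}; ||D|| = 44

A bounded diagonal operator on l^2 with diagonal entries d_n has spectrum equal to the closure of {d_n : n ≥ 1}: every d_n is an eigenvalue (with eigenvector e_n), so {d_n} ⊂ sigma(D); the spectrum is closed, so its closure is too; and for lambda not in the closure, (D - lambda I) has bounded inverse (the diagonal entries 1/(d_n - lambda) are bounded). For our sequence d_n = 44(-1)^n/n^3, n = 1, 2, 3, ...:
  - {d_n} = {44(-1)^n/n^3 : n ≥ 1}; the only limit point is 0
  - closure = {44(-1)^n/n^3 : n ≥ 1} ∪ {0}
For the norm: a diagonal operator has ||D|| = sup_n |d_n|. Here |d_n| = 44/n^3 is decreasing, so sup_n |d_n| = |d_1| = 44. So ||D|| = 44.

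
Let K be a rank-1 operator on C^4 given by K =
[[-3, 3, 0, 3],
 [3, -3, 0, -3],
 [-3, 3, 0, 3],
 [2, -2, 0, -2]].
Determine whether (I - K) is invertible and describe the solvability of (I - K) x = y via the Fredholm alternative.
(I - K) is invertible (det(I - K) = 9 ≠ 0), so for every y in C^4 the equation (I - K) x = y has a unique solution.

K has rank 1, so it is an outer product K = u v^T: every row of K is a multiple of one row vector. Reading off the entries, u = (3, -3, 3, -2) and v = (-1, 1, 0, 1) (row i of K equals u_i·v^T). A rank-one matrix u v^T satisfies K u = u (v·u) and kills the (3)-dimensional subspace v^⊥, so its characteristic polynomial is lambda^3 (lambda - v·u) with v·u = tr K = -8. Hence the eigenvalues of I - K are 1 (multiplicity 3) and 1 - (-8) = 9, so det(I - K) = 9. (Direct check: I - K =
[[4, -3, 0, -3],
 [-3, 4, 0, 3],
 [3, -3, 1, -3],
 [-2, 2, 0, 3]]
has determinant 9.) The finite-dimensional Fredholm alternative says: either (I - K) is invertible, or ker(I - K) ≠ {0} and then range(I - K) = ker((I - K)^*)^⊥, with dim ker(I - K) = dim ker((I - K)^*). Since det(I - K) ≠ 0, 1 is not an eigenvalue of K and ker(I - K) = {0}, so we are in the first case: for every y there is a unique x = (I - K)^(-1) y. Explicitly, by the Sherman–Morrison formula, (I - u v^T)^(-1) = I + u v^T/(1 - v·u), i.e. (I - K)^(-1) = I + K/(9).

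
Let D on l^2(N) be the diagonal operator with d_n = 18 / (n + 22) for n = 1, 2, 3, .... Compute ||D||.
||D|| = 18/23 (attained at n = 1)

For D diagonal, ||D|| = sup_n |d_n| = sup_n 18/(n + 22). This is positive and strictly decreasing in n, so the supremum is attained at n = 1: d_1 = 18/(1 + 22) = 18/23. Hence ||D|| = 18/23.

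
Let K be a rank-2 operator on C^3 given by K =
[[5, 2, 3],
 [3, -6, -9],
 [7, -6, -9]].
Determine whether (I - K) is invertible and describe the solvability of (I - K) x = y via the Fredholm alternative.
(I - K) is invertible (det(I - K) = -91 ≠ 0), so for every y in C^3 the equation (I - K) x = y has a unique solution.

K has rank 2 and factors as K = U V^T = u1 v1^T + u2 v2^T with u1 = (-3, 0, -2), v1 = (-2, 0, 0), u2 = (-1, 3, 3), v2 = (1, -2, -3) (multiplying out reproduces the displayed K). The nonzero eigenvalues of U V^T coincide with those of the 2 x 2 matrix G = V^T U = [[v1·u1, v1·u2], [v2·u1, v2·u2]] = [[6, 2], [3, -16]], and by the Sylvester determinant identity det(I_3 - U V^T) = det(I_2 - V^T U) = det([[-5, -2], [-3, 17]]) = (-5)(17) - (-2)(-3) = -91. (Direct check: I - K =
[[-4, -2, -3],
 [-3, 7, 9],
 [-7, 6, 10]]
has determinant -91.) The finite-dimensional Fredholm alternative says: either (I - K) is invertible, or ker(I - K) ≠ {0} and then range(I - K) = ker((I - K)^*)^⊥, with dim ker(I - K) = dim ker((I - K)^*). Since det(I - K) ≠ 0, 1 is not an eigenvalue of K and ker(I - K) = {0}, so we are in the first case: for every y there is a unique x = (I - K)^(-1) y. (Explicitly, by the Woodbury identity, (I - U V^T)^(-1) = I + U (I_2 - G)^(-1) V^T.)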